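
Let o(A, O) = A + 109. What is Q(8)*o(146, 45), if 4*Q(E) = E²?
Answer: 4080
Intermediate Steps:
o(A, O) = 109 + A
Q(E) = E²/4
Q(8)*o(146, 45) = ((¼)*8²)*(109 + 146) = ((¼)*64)*255 = 16*255 = 4080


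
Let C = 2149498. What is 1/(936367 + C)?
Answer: 1/3085865 ≈ 3.2406e-7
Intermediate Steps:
1/(936367 + C) = 1/(936367 + 2149498) = 1/3085865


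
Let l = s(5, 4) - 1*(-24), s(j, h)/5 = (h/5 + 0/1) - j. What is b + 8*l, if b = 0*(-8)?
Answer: 24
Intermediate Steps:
s(j, h) = h - 5*j (s(j, h) = 5*((h/5 + 0/1) - j) = 5*((h*(⅕) + 0*1) - j) = 5*((h/5 + 0) - j) = 5*(h/5 - j) = 5*(-j + h/5) = h - 5*j)
b = 0
l = 3 (l = (4 - 5*5) - 1*(-24) = (4 - 25) + 24 = -21 + 24 = 3)
b + 8*l = 0 + 8*3 = 0 + 24 = 24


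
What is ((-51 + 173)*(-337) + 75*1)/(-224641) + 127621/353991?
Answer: 43196345710/79520892231 ≈ 0.54321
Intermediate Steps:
((-51 + 173)*(-337) + 75*1)/(-224641) + 127621/353991 = (122*(-337) + 75)*(-1/224641) + 127621*(1/353991) = (-41114 + 75)*(-1/224641) + 127621/353991 = -41039*(-1/224641) + 127621/353991 = 41039/224641 + 127621/353991 = 43196345710/79520892231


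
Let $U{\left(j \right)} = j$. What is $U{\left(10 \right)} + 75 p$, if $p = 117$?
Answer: $8785$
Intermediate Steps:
$U{\left(10 \right)} + 75 p = 10 + 75 \cdot 117 = 10 + 8775 = 8785$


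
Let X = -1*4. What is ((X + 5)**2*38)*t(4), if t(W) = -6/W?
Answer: -57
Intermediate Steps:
X = -4
((X + 5)**2*38)*t(4) = ((-4 + 5)**2*38)*(-6/4) = (1**2*38)*(-6*1/4) = (1*38)*(-3/2) = 38*(-3/2) = -57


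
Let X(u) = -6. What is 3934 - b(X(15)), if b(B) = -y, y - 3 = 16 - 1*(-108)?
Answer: 4061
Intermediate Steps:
y = 127 (y = 3 + (16 - 1*(-108)) = 3 + (16 + 108) = 3 + 124 = 127)
b(B) = -127 (b(B) = -1*127 = -127)
3934 - b(X(15)) = 3934 - 1*(-127) = 3934 + 127 = 4061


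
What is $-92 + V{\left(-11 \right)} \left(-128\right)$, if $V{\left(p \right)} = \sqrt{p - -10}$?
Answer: $-92 - 128 i \approx -92.0 - 128.0 i$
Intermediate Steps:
$V{\left(p \right)} = \sqrt{10 + p}$ ($V{\left(p \right)} = \sqrt{p + 10} = \sqrt{10 + p}$)
$-92 + V{\left(-11 \right)} \left(-128\right) = -92 + \sqrt{10 - 11} \left(-128\right) = -92 + \sqrt{-1} \left(-128\right) = -92 + i \left(-128\right) = -92 - 128 i$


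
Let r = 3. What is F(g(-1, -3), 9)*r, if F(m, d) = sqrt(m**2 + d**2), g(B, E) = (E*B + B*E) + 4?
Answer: 3*sqrt(181) ≈ 40.361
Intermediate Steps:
g(B, E) = 4 + 2*B*E (g(B, E) = (B*E + B*E) + 4 = 2*B*E + 4 = 4 + 2*B*E)
F(m, d) = sqrt(d**2 + m**2)
F(g(-1, -3), 9)*r = sqrt(9**2 + (4 + 2*(-1)*(-3))**2)*3 = sqrt(81 + (4 + 6)**2)*3 = sqrt(81 + 10**2)*3 = sqrt(81 + 100)*3 = sqrt(181)*3 = 3*sqrt(181)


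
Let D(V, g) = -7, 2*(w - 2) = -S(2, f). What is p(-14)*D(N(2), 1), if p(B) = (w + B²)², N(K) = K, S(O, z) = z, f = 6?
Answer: -266175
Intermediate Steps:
w = -1 (w = 2 + (-1*6)/2 = 2 + (½)*(-6) = 2 - 3 = -1)
p(B) = (-1 + B²)²
p(-14)*D(N(2), 1) = (-1 + (-14)²)²*(-7) = (-1 + 196)²*(-7) = 195²*(-7) = 38025*(-7) = -266175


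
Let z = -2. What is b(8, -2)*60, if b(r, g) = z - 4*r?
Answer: -2040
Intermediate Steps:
b(r, g) = -2 - 4*r
b(8, -2)*60 = (-2 - 4*8)*60 = (-2 - 32)*60 = -34*60 = -2040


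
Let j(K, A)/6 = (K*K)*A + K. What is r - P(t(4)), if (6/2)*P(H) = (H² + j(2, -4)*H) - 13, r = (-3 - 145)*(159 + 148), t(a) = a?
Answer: -45325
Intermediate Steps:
j(K, A) = 6*K + 6*A*K² (j(K, A) = 6*((K*K)*A + K) = 6*(K²*A + K) = 6*(A*K² + K) = 6*(K + A*K²) = 6*K + 6*A*K²)
r = -45436 (r = -148*307 = -45436)
P(H) = -13/3 - 28*H + H²/3 (P(H) = ((H² + (6*2*(1 - 4*2))*H) - 13)/3 = ((H² + (6*2*(1 - 8))*H) - 13)/3 = ((H² + (6*2*(-7))*H) - 13)/3 = ((H² - 84*H) - 13)/3 = (-13 + H² - 84*H)/3 = -13/3 - 28*H + H²/3)
r - P(t(4)) = -45436 - (-13/3 - 28*4 + (⅓)*4²) = -45436 - (-13/3 - 112 + (⅓)*16) = -45436 - (-13/3 - 112 + 16/3) = -45436 - 1*(-111) = -45436 + 111 = -45325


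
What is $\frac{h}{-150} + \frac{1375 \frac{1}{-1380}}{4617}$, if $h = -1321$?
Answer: $\frac{280549747}{31857300} \approx 8.8065$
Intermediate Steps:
$\frac{h}{-150} + \frac{1375 \frac{1}{-1380}}{4617} = - \frac{1321}{-150} + \frac{1375 \frac{1}{-1380}}{4617} = \left(-1321\right) \left(- \frac{1}{150}\right) + 1375 \left(- \frac{1}{1380}\right) \frac{1}{4617} = \frac{1321}{150} - \frac{275}{1274292} = \frac{280549747}{31857300}$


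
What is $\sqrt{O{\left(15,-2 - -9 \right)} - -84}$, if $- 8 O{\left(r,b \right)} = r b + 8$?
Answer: $\frac{\sqrt{1118}}{4} \approx 8.3591$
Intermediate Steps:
$O{\left(r,b \right)} = -1 - \frac{b r}{8}$ ($O{\left(r,b \right)} = - \frac{r b + 8}{8} = - \frac{b r + 8}{8} = - \frac{8 + b r}{8} = -1 - \frac{b r}{8}$)
$\sqrt{O{\left(15,-2 - -9 \right)} - -84} = \sqrt{\left(-1 - \frac{1}{8} \left(-2 - -9\right) 15\right) - -84} = \sqrt{\left(-1 - \frac{1}{8} \left(-2 + 9\right) 15\right) + 84} = \sqrt{\left(-1 - \frac{7}{8} \cdot 15\right) + 84} = \sqrt{\left(-1 - \frac{105}{8}\right) + 84} = \sqrt{- \frac{113}{8} + 84} = \sqrt{\frac{559}{8}} = \frac{\sqrt{1118}}{4}$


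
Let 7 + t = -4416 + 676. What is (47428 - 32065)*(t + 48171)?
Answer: 682485912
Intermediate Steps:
t = -3747 (t = -7 + (-4416 + 676) = -7 - 3740 = -3747)
(47428 - 32065)*(t + 48171) = (47428 - 32065)*(-3747 + 48171) = 15363*44424 = 682485912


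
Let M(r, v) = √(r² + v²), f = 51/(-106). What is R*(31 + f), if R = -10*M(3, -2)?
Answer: -16175*√13/53 ≈ -1100.4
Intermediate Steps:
f = -51/106 (f = 51*(-1/106) = -51/106 ≈ -0.48113)
R = -10*√13 (R = -10*√(3² + (-2)²) = -10*√(9 + 4) = -10*√13 ≈ -36.056)
R*(31 + f) = (-10*√13)*(31 - 51/106) = -10*√13*(3235/106) = -16175*√13/53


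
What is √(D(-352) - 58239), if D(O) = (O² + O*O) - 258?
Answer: √189311 ≈ 435.10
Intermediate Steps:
D(O) = -258 + 2*O² (D(O) = (O² + O²) - 258 = 2*O² - 258 = -258 + 2*O²)
√(D(-352) - 58239) = √((-258 + 2*(-352)²) - 58239) = √((-258 + 2*123904) - 58239) = √((-258 + 247808) - 58239) = √(247550 - 58239) = √189311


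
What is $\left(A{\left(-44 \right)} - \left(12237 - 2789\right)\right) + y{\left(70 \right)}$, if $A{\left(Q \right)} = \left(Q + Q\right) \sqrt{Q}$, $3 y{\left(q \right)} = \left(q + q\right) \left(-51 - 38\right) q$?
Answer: $- \frac{900544}{3} - 176 i \sqrt{11} \approx -3.0018 \cdot 10^{5} - 583.73 i$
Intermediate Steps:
$y{\left(q \right)} = - \frac{178 q^{2}}{3}$ ($y{\left(q \right)} = \frac{\left(q + q\right) \left(-51 - 38\right) q}{3} = \frac{2 q \left(-89\right) q}{3} = \frac{- 178 q q}{3} = \frac{\left(-178\right) q^{2}}{3} = - \frac{178 q^{2}}{3}$)
$A{\left(Q \right)} = 2 Q^{\frac{3}{2}}$ ($A{\left(Q \right)} = 2 Q \sqrt{Q} = 2 Q^{\frac{3}{2}}$)
$\left(A{\left(-44 \right)} - \left(12237 - 2789\right)\right) + y{\left(70 \right)} = \left(2 \left(-44\right)^{\frac{3}{2}} - \left(12237 - 2789\right)\right) - \frac{178 \cdot 70^{2}}{3} = \left(2 \left(- 88 i \sqrt{11}\right) - 9448\right) - \frac{872200}{3} = \left(- 176 i \sqrt{11} - 9448\right) - \frac{872200}{3} = \left(-9448 - 176 i \sqrt{11}\right) - \frac{872200}{3} = - \frac{900544}{3} - 176 i \sqrt{11}$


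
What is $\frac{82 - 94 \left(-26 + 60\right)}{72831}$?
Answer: $- \frac{1038}{24277} \approx -0.042756$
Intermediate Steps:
$\frac{82 - 94 \left(-26 + 60\right)}{72831} = \left(82 - 3196\right) \frac{1}{72831} = \left(-3114\right) \frac{1}{72831} = - \frac{1038}{24277}$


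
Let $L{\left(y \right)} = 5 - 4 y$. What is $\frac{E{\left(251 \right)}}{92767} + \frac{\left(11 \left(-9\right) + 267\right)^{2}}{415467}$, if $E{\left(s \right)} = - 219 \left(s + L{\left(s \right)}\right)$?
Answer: $\frac{7852970668}{4282403021} \approx 1.8338$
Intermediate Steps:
$E{\left(s \right)} = -1095 + 657 s$ ($E{\left(s \right)} = - 219 \left(s - \left(-5 + 4 s\right)\right) = - 219 \left(5 - 3 s\right) = -1095 + 657 s$)
$\frac{E{\left(251 \right)}}{92767} + \frac{\left(11 \left(-9\right) + 267\right)^{2}}{415467} = \frac{-1095 + 657 \cdot 251}{92767} + \frac{\left(11 \left(-9\right) + 267\right)^{2}}{415467} = \left(-1095 + 164907\right) \frac{1}{92767} + \left(-99 + 267\right)^{2} \cdot \frac{1}{415467} = 163812 \cdot \frac{1}{92767} + 168^{2} \cdot \frac{1}{415467} = \frac{163812}{92767} + 28224 \cdot \frac{1}{415467} = \frac{163812}{92767} + \frac{3136}{46163} = \frac{7852970668}{4282403021}$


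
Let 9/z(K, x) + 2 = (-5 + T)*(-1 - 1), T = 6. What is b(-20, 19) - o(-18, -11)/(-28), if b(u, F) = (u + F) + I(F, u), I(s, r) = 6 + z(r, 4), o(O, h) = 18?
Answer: 95/28 ≈ 3.3929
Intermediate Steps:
z(K, x) = -9/4 (z(K, x) = 9/(-2 + (-5 + 6)*(-1 - 1)) = 9/(-2 + 1*(-2)) = 9/(-2 - 2) = 9/(-4) = 9*(-¼) = -9/4)
I(s, r) = 15/4 (I(s, r) = 6 - 9/4 = 15/4)
b(u, F) = 15/4 + F + u (b(u, F) = (u + F) + 15/4 = (F + u) + 15/4 = 15/4 + F + u)
b(-20, 19) - o(-18, -11)/(-28) = (15/4 + 19 - 20) - 18/(-28) = 11/4 - 18*(-1)/28 = 11/4 - 1*(-9/14) = 11/4 + 9/14 = 95/28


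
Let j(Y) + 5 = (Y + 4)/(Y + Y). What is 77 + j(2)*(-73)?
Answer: 665/2 ≈ 332.50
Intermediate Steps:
j(Y) = -5 + (4 + Y)/(2*Y) (j(Y) = -5 + (Y + 4)/(Y + Y) = -5 + (4 + Y)/((2*Y)) = -5 + (4 + Y)*(1/(2*Y)) = -5 + (4 + Y)/(2*Y))
77 + j(2)*(-73) = 77 + (-9/2 + 2/2)*(-73) = 77 + (-9/2 + 2*(1/2))*(-73) = 77 + (-9/2 + 1)*(-73) = 77 - 7/2*(-73) = 77 + 511/2 = 665/2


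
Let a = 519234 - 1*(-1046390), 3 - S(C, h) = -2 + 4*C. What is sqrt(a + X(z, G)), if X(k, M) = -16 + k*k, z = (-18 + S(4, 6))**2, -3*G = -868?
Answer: sqrt(2272889) ≈ 1507.6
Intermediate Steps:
G = 868/3 (G = -1/3*(-868) = 868/3 ≈ 289.33)
S(C, h) = 5 - 4*C (S(C, h) = 3 - (-2 + 4*C) = 3 + (2 - 4*C) = 5 - 4*C)
z = 841 (z = (-18 + (5 - 4*4))**2 = (-18 + (5 - 16))**2 = (-18 - 11)**2 = (-29)**2 = 841)
X(k, M) = -16 + k**2
a = 1565624 (a = 519234 + 1046390 = 1565624)
sqrt(a + X(z, G)) = sqrt(1565624 + (-16 + 841**2)) = sqrt(1565624 + (-16 + 707281)) = sqrt(1565624 + 707265) = sqrt(2272889)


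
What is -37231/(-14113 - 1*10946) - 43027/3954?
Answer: -103444691/11009254 ≈ -9.3962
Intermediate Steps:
-37231/(-14113 - 1*10946) - 43027/3954 = -37231/(-14113 - 10946) - 43027*1/3954 = -37231/(-25059) - 43027/3954 = -37231*(-1/25059) - 43027/3954 = 37231/25059 - 43027/3954 = -103444691/11009254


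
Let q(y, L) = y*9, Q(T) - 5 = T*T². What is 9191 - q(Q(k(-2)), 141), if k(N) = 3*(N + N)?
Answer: 24698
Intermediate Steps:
k(N) = 6*N (k(N) = 3*(2*N) = 6*N)
Q(T) = 5 + T³ (Q(T) = 5 + T*T² = 5 + T³)
q(y, L) = 9*y
9191 - q(Q(k(-2)), 141) = 9191 - 9*(5 + (6*(-2))³) = 9191 - 9*(5 + (-12)³) = 9191 - 9*(5 - 1728) = 9191 - 9*(-1723) = 9191 - 1*(-15507) = 9191 + 15507 = 24698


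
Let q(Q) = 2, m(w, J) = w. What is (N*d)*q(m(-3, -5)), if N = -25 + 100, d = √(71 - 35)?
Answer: 900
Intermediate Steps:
d = 6 (d = √36 = 6)
N = 75
(N*d)*q(m(-3, -5)) = (75*6)*2 = 450*2 = 900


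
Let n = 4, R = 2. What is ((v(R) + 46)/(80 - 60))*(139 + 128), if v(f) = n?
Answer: 1335/2 ≈ 667.50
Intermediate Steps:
v(f) = 4
((v(R) + 46)/(80 - 60))*(139 + 128) = ((4 + 46)/(80 - 60))*(139 + 128) = (50/20)*267 = (50*(1/20))*267 = (5/2)*267 = 1335/2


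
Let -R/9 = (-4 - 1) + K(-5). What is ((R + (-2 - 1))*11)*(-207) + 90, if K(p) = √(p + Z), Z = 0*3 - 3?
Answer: -95544 + 40986*I*√2 ≈ -95544.0 + 57963.0*I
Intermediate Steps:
Z = -3 (Z = 0 - 3 = -3)
K(p) = √(-3 + p) (K(p) = √(p - 3) = √(-3 + p))
R = 45 - 18*I*√2 (R = -9*((-4 - 1) + √(-3 - 5)) = -9*(-5 + √(-8)) = -9*(-5 + 2*I*√2) = 45 - 18*I*√2 ≈ 45.0 - 25.456*I)
((R + (-2 - 1))*11)*(-207) + 90 = (((45 - 18*I*√2) + (-2 - 1))*11)*(-207) + 90 = (((45 - 18*I*√2) - 3)*11)*(-207) + 90 = ((42 - 18*I*√2)*11)*(-207) + 90 = (462 - 198*I*√2)*(-207) + 90 = (-95634 + 40986*I*√2) + 90 = -95544 + 40986*I*√2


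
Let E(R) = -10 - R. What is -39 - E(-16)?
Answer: -45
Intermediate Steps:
-39 - E(-16) = -39 - (-10 - 1*(-16)) = -39 - (-10 + 16) = -39 - 1*6 = -39 - 6 = -45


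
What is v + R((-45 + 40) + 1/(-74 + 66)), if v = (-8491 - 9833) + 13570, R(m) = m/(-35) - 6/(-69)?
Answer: -30614257/6440 ≈ -4753.8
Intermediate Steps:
R(m) = 2/23 - m/35 (R(m) = m*(-1/35) - 6*(-1/69) = -m/35 + 2/23 = 2/23 - m/35)
v = -4754 (v = -18324 + 13570 = -4754)
v + R((-45 + 40) + 1/(-74 + 66)) = -4754 + (2/23 - ((-45 + 40) + 1/(-74 + 66))/35) = -4754 + (2/23 - (-5 + 1/(-8))/35) = -4754 + (2/23 - (-5 - 1/8)/35) = -4754 + (2/23 - 1/35*(-41/8)) = -4754 + (2/23 + 41/280) = -4754 + 1503/6440 = -30614257/6440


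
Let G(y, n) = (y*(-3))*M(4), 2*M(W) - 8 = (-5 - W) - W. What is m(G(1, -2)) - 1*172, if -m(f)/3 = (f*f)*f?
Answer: -11501/8 ≈ -1437.6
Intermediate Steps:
M(W) = 3/2 - W (M(W) = 4 + ((-5 - W) - W)/2 = 4 + (-5 - 2*W)/2 = 4 + (-5/2 - W) = 3/2 - W)
G(y, n) = 15*y/2 (G(y, n) = (y*(-3))*(3/2 - 1*4) = (-3*y)*(3/2 - 4) = -3*y*(-5/2) = 15*y/2)
m(f) = -3*f³ (m(f) = -3*f*f*f = -3*f²*f = -3*f³)
m(G(1, -2)) - 1*172 = -3*((15/2)*1)³ - 1*172 = -3*(15/2)³ - 172 = -3*3375/8 - 172 = -10125/8 - 172 = -11501/8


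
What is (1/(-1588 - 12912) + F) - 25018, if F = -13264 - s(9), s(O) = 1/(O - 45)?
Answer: -1248949346/32625 ≈ -38282.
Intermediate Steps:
s(O) = 1/(-45 + O)
F = -477503/36 (F = -13264 - 1/(-45 + 9) = -13264 - 1/(-36) = -13264 - 1*(-1/36) = -13264 + 1/36 = -477503/36 ≈ -13264.)
(1/(-1588 - 12912) + F) - 25018 = (1/(-1588 - 12912) - 477503/36) - 25018 = (1/(-14500) - 477503/36) - 25018 = (-1/14500 - 477503/36) - 25018 = -432737096/32625 - 25018 = -1248949346/32625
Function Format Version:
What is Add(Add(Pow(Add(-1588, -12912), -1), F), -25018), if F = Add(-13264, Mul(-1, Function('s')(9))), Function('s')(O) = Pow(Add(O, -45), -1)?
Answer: Rational(-1248949346, 32625) ≈ -38282.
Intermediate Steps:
Function('s')(O) = Pow(Add(-45, O), -1)
F = Rational(-477503, 36) (F = Add(-13264, Mul(-1, Pow(Add(-45, 9), -1))) = Add(-13264, Mul(-1, Pow(-36, -1))) = Add(-13264, Mul(-1, Rational(-1, 36))) = Add(-13264, Rational(1, 36)) = Rational(-477503, 36) ≈ -13264.)
Add(Add(Pow(Add(-1588, -12912), -1), F), -25018) = Add(Add(Pow(Add(-1588, -12912), -1), Rational(-477503, 36)), -25018) = Add(Add(Pow(-14500, -1), Rational(-477503, 36)), -25018) = Add(Add(Rational(-1, 14500), Rational(-477503, 36)), -25018) = Add(Rational(-432737096, 32625), -25018) = Rational(-1248949346, 32625)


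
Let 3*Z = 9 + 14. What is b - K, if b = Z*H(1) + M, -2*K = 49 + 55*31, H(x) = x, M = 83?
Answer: 2903/3 ≈ 967.67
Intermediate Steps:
Z = 23/3 (Z = (9 + 14)/3 = (⅓)*23 = 23/3 ≈ 7.6667)
K = -877 (K = -(49 + 55*31)/2 = -(49 + 1705)/2 = -½*1754 = -877)
b = 272/3 (b = (23/3)*1 + 83 = 23/3 + 83 = 272/3 ≈ 90.667)
b - K = 272/3 - 1*(-877) = 272/3 + 877 = 2903/3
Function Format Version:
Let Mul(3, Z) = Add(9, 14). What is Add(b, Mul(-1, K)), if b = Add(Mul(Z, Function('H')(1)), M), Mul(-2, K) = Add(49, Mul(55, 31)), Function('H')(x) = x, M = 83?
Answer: Rational(2903, 3) ≈ 967.67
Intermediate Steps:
Z = Rational(23, 3) (Z = Mul(Rational(1, 3), Add(9, 14)) = Mul(Rational(1, 3), 23) = Rational(23, 3) ≈ 7.6667)
K = -877 (K = Mul(Rational(-1, 2), Add(49, Mul(55, 31))) = Mul(Rational(-1, 2), Add(49, 1705)) = Mul(Rational(-1, 2), 1754) = -877)
b = Rational(272, 3) (b = Add(Mul(Rational(23, 3), 1), 83) = Add(Rational(23, 3), 83) = Rational(272, 3) ≈ 90.667)
Add(b, Mul(-1, K)) = Add(Rational(272, 3), Mul(-1, -877)) = Add(Rational(272, 3), 877) = Rational(2903, 3)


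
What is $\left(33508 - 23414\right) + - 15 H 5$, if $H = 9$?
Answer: $9419$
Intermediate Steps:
$\left(33508 - 23414\right) + - 15 H 5 = \left(33508 - 23414\right) + \left(-15\right) 9 \cdot 5 = 10094 - 675 = 9419$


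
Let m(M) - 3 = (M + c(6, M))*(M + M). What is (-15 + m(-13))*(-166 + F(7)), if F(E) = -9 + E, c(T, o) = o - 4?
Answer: -129024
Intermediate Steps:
c(T, o) = -4 + o
m(M) = 3 + 2*M*(-4 + 2*M) (m(M) = 3 + (M + (-4 + M))*(M + M) = 3 + (-4 + 2*M)*(2*M) = 3 + 2*M*(-4 + 2*M))
(-15 + m(-13))*(-166 + F(7)) = (-15 + (3 - 8*(-13) + 4*(-13)²))*(-166 + (-9 + 7)) = (-15 + (3 + 104 + 4*169))*(-166 - 2) = (-15 + (3 + 104 + 676))*(-168) = (-15 + 783)*(-168) = 768*(-168) = -129024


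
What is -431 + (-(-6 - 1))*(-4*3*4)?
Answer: -767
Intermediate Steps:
-431 + (-(-6 - 1))*(-4*3*4) = -431 + (-1*(-7))*(-12*4) = -431 + 7*(-48) = -431 - 336 = -767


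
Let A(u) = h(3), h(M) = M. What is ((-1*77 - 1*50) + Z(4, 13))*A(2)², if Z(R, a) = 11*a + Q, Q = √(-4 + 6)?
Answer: 144 + 9*√2 ≈ 156.73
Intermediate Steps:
Q = √2 ≈ 1.4142
A(u) = 3
Z(R, a) = √2 + 11*a (Z(R, a) = 11*a + √2 = √2 + 11*a)
((-1*77 - 1*50) + Z(4, 13))*A(2)² = ((-1*77 - 1*50) + (√2 + 11*13))*3² = ((-77 - 50) + (√2 + 143))*9 = (-127 + (143 + √2))*9 = (16 + √2)*9 = 144 + 9*√2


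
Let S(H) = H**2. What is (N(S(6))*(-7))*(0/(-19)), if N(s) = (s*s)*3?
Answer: 0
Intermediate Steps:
N(s) = 3*s**2 (N(s) = s**2*3 = 3*s**2)
(N(S(6))*(-7))*(0/(-19)) = ((3*(6**2)**2)*(-7))*(0/(-19)) = ((3*36**2)*(-7))*(0*(-1/19)) = ((3*1296)*(-7))*0 = (3888*(-7))*0 = -27216*0 = 0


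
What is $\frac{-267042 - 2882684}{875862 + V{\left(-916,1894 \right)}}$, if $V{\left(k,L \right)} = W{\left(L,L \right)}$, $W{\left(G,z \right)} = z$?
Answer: $- \frac{1574863}{438878} \approx -3.5884$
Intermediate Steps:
$V{\left(k,L \right)} = L$
$\frac{-267042 - 2882684}{875862 + V{\left(-916,1894 \right)}} = \frac{-267042 - 2882684}{875862 + 1894} = - \frac{3149726}{877756} = \left(-3149726\right) \frac{1}{877756} = - \frac{1574863}{438878}$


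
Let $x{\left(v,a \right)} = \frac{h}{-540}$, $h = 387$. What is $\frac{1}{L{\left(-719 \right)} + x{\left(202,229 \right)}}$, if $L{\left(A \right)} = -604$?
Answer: $- \frac{60}{36283} \approx -0.0016537$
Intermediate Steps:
$x{\left(v,a \right)} = - \frac{43}{60}$ ($x{\left(v,a \right)} = \frac{387}{-540} = 387 \left(- \frac{1}{540}\right) = - \frac{43}{60}$)
$\frac{1}{L{\left(-719 \right)} + x{\left(202,229 \right)}} = \frac{1}{-604 - \frac{43}{60}} = \frac{1}{- \frac{36283}{60}} = - \frac{60}{36283}$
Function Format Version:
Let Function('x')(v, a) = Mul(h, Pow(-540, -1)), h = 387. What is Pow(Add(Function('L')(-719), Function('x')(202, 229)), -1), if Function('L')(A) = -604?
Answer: Rational(-60, 36283) ≈ -0.0016537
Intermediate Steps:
Function('x')(v, a) = Rational(-43, 60) (Function('x')(v, a) = Mul(387, Pow(-540, -1)) = Mul(387, Rational(-1, 540)) = Rational(-43, 60))
Pow(Add(Function('L')(-719), Function('x')(202, 229)), -1) = Pow(Add(-604, Rational(-43, 60)), -1) = Pow(Rational(-36283, 60), -1) = Rational(-60, 36283)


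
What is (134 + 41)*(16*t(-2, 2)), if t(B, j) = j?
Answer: 5600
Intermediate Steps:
(134 + 41)*(16*t(-2, 2)) = (134 + 41)*(16*2) = 175*32 = 5600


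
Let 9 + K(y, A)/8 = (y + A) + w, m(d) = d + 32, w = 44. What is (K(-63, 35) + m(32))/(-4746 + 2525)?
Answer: -120/2221 ≈ -0.054030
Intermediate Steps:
m(d) = 32 + d
K(y, A) = 280 + 8*A + 8*y (K(y, A) = -72 + 8*((y + A) + 44) = -72 + 8*((A + y) + 44) = -72 + 8*(44 + A + y) = -72 + (352 + 8*A + 8*y) = 280 + 8*A + 8*y)
(K(-63, 35) + m(32))/(-4746 + 2525) = ((280 + 8*35 + 8*(-63)) + (32 + 32))/(-4746 + 2525) = ((280 + 280 - 504) + 64)/(-2221) = (56 + 64)*(-1/2221) = 120*(-1/2221) = -120/2221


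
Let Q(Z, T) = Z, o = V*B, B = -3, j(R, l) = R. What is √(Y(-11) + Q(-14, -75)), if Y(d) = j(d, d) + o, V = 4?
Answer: I*√37 ≈ 6.0828*I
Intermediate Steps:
o = -12 (o = 4*(-3) = -12)
Y(d) = -12 + d (Y(d) = d - 12 = -12 + d)
√(Y(-11) + Q(-14, -75)) = √((-12 - 11) - 14) = √(-23 - 14) = √(-37) = I*√37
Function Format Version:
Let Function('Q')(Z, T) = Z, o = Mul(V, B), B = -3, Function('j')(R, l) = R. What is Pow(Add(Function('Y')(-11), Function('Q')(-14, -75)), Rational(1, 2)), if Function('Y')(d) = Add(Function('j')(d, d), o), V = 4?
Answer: Mul(I, Pow(37, Rational(1, 2))) ≈ Mul(6.0828, I)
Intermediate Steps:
o = -12 (o = Mul(4, -3) = -12)
Function('Y')(d) = Add(-12, d) (Function('Y')(d) = Add(d, -12) = Add(-12, d))
Pow(Add(Function('Y')(-11), Function('Q')(-14, -75)), Rational(1, 2)) = Pow(Add(Add(-12, -11), -14), Rational(1, 2)) = Pow(Add(-23, -14), Rational(1, 2)) = Pow(-37, Rational(1, 2)) = Mul(I, Pow(37, Rational(1, 2)))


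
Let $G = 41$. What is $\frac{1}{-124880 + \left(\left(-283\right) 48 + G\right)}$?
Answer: $- \frac{1}{138423} \approx -7.2242 \cdot 10^{-6}$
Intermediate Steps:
$\frac{1}{-124880 + \left(\left(-283\right) 48 + G\right)} = \frac{1}{-124880 + \left(\left(-283\right) 48 + 41\right)} = \frac{1}{-124880 + \left(-13584 + 41\right)} = \frac{1}{-124880 - 13543} = \frac{1}{-138423} = - \frac{1}{138423}$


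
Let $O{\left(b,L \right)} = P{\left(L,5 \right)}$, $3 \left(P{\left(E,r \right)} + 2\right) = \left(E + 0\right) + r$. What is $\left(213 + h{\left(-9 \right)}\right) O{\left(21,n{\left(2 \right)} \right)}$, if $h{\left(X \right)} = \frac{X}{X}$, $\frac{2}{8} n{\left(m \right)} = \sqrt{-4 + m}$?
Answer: $- \frac{214}{3} + \frac{856 i \sqrt{2}}{3} \approx -71.333 + 403.52 i$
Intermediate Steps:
$n{\left(m \right)} = 4 \sqrt{-4 + m}$
$P{\left(E,r \right)} = -2 + \frac{E}{3} + \frac{r}{3}$ ($P{\left(E,r \right)} = -2 + \frac{\left(E + 0\right) + r}{3} = -2 + \frac{E + r}{3} = -2 + \left(\frac{E}{3} + \frac{r}{3}\right) = -2 + \frac{E}{3} + \frac{r}{3}$)
$O{\left(b,L \right)} = - \frac{1}{3} + \frac{L}{3}$ ($O{\left(b,L \right)} = -2 + \frac{L}{3} + \frac{1}{3} \cdot 5 = -2 + \frac{L}{3} + \frac{5}{3} = - \frac{1}{3} + \frac{L}{3}$)
$h{\left(X \right)} = 1$
$\left(213 + h{\left(-9 \right)}\right) O{\left(21,n{\left(2 \right)} \right)} = \left(213 + 1\right) \left(- \frac{1}{3} + \frac{4 \sqrt{-4 + 2}}{3}\right) = 214 \left(- \frac{1}{3} + \frac{4 \sqrt{-2}}{3}\right) = 214 \left(- \frac{1}{3} + \frac{4 i \sqrt{2}}{3}\right) = - \frac{214}{3} + \frac{856 i \sqrt{2}}{3}$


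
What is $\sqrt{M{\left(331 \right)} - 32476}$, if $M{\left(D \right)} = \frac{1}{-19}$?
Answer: $\frac{i \sqrt{11723855}}{19} \approx 180.21 i$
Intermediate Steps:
$M{\left(D \right)} = - \frac{1}{19}$
$\sqrt{M{\left(331 \right)} - 32476} = \sqrt{- \frac{1}{19} - 32476} = \sqrt{- \frac{617045}{19}} = \frac{i \sqrt{11723855}}{19}$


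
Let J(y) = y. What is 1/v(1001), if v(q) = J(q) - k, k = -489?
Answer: 1/1490 ≈ 0.00067114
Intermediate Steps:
v(q) = 489 + q (v(q) = q - 1*(-489) = q + 489 = 489 + q)
1/v(1001) = 1/(489 + 1001) = 1/1490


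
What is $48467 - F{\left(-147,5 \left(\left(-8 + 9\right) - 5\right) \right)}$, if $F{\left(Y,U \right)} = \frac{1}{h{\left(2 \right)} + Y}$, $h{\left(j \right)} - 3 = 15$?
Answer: $\frac{6252244}{129} \approx 48467.0$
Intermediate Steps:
$h{\left(j \right)} = 18$ ($h{\left(j \right)} = 3 + 15 = 18$)
$F{\left(Y,U \right)} = \frac{1}{18 + Y}$
$48467 - F{\left(-147,5 \left(\left(-8 + 9\right) - 5\right) \right)} = 48467 - \frac{1}{18 - 147} = 48467 - \frac{1}{-129} = 48467 - - \frac{1}{129} = 48467 + \frac{1}{129} = \frac{6252244}{129}$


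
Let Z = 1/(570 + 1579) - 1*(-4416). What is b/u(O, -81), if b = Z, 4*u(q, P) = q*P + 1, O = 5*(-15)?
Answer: 9489985/3264331 ≈ 2.9072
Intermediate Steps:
O = -75
u(q, P) = 1/4 + P*q/4 (u(q, P) = (q*P + 1)/4 = (P*q + 1)/4 = (1 + P*q)/4 = 1/4 + P*q/4)
Z = 9489985/2149 (Z = 1/2149 + 4416 = 9489985/2149 ≈ 4416.0)
b = 9489985/2149 ≈ 4416.0
b/u(O, -81) = 9489985/(2149*(1/4 + (1/4)*(-81)*(-75))) = 9489985/(2149*(1/4 + 6075/4)) = (9489985/2149)/1519 = (9489985/2149)*(1/1519) = 9489985/3264331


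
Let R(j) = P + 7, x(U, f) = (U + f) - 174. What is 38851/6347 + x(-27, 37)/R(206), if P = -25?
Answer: 870113/57123 ≈ 15.232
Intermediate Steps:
x(U, f) = -174 + U + f
R(j) = -18 (R(j) = -25 + 7 = -18)
38851/6347 + x(-27, 37)/R(206) = 38851/6347 + (-174 - 27 + 37)/(-18) = 38851*(1/6347) - 164*(-1/18) = 38851/6347 + 82/9 = 870113/57123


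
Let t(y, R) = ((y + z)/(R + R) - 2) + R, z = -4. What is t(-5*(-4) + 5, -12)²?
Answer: 14161/64 ≈ 221.27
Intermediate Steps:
t(y, R) = -2 + R + (-4 + y)/(2*R) (t(y, R) = ((y - 4)/(R + R) - 2) + R = ((-4 + y)/((2*R)) - 2) + R = ((-4 + y)*(1/(2*R)) - 2) + R = ((-4 + y)/(2*R) - 2) + R = (-2 + (-4 + y)/(2*R)) + R = -2 + R + (-4 + y)/(2*R))
t(-5*(-4) + 5, -12)² = ((-2 + (-5*(-4) + 5)/2 - 12*(-2 - 12))/(-12))² = (-(-2 + (20 + 5)/2 - 12*(-14))/12)² = (-(-2 + (½)*25 + 168)/12)² = (-(-2 + 25/2 + 168)/12)² = (-1/12*357/2)² = (-119/8)² = 14161/64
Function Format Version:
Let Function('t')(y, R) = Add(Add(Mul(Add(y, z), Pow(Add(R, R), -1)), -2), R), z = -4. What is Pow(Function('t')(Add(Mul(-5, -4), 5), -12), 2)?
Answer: Rational(14161, 64) ≈ 221.27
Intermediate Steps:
Function('t')(y, R) = Add(-2, R, Mul(Rational(1, 2), Pow(R, -1), Add(-4, y))) (Function('t')(y, R) = Add(Add(Mul(Add(y, -4), Pow(Add(R, R), -1)), -2), R) = Add(Add(Mul(Add(-4, y), Pow(Mul(2, R), -1)), -2), R) = Add(Add(Mul(Add(-4, y), Mul(Rational(1, 2), Pow(R, -1))), -2), R) = Add(Add(Mul(Rational(1, 2), Pow(R, -1), Add(-4, y)), -2), R) = Add(Add(-2, Mul(Rational(1, 2), Pow(R, -1), Add(-4, y))), R) = Add(-2, R, Mul(Rational(1, 2), Pow(R, -1), Add(-4, y))))
Pow(Function('t')(Add(Mul(-5, -4), 5), -12), 2) = Pow(Mul(Pow(-12, -1), Add(-2, Mul(Rational(1, 2), Add(Mul(-5, -4), 5)), Mul(-12, Add(-2, -12)))), 2) = Pow(Mul(Rational(-1, 12), Add(-2, Mul(Rational(1, 2), Add(20, 5)), Mul(-12, -14))), 2) = Pow(Mul(Rational(-1, 12), Add(-2, Mul(Rational(1, 2), 25), 168)), 2) = Pow(Mul(Rational(-1, 12), Add(-2, Rational(25, 2), 168)), 2) = Pow(Mul(Rational(-1, 12), Rational(357, 2)), 2) = Pow(Rational(-119, 8), 2) = Rational(14161, 64)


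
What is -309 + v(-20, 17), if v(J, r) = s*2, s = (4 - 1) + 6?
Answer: -291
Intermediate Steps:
s = 9 (s = 3 + 6 = 9)
v(J, r) = 18 (v(J, r) = 9*2 = 18)
-309 + v(-20, 17) = -309 + 18 = -291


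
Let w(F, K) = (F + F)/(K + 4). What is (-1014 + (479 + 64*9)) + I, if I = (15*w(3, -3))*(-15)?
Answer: -1309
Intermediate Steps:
w(F, K) = 2*F/(4 + K) (w(F, K) = (2*F)/(4 + K) = 2*F/(4 + K))
I = -1350 (I = (15*(2*3/(4 - 3)))*(-15) = (15*(2*3/1))*(-15) = (15*(2*3*1))*(-15) = (15*6)*(-15) = 90*(-15) = -1350)
(-1014 + (479 + 64*9)) + I = (-1014 + (479 + 64*9)) - 1350 = (-1014 + (479 + 576)) - 1350 = (-1014 + 1055) - 1350 = 41 - 1350 = -1309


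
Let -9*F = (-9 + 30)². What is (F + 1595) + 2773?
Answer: 4319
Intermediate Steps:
F = -49 (F = -(-9 + 30)²/9 = -⅑*21² = -⅑*441 = -49)
(F + 1595) + 2773 = (-49 + 1595) + 2773 = 1546 + 2773 = 4319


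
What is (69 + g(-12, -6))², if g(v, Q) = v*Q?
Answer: 19881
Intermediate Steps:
g(v, Q) = Q*v
(69 + g(-12, -6))² = (69 - 6*(-12))² = (69 + 72)² = 141² = 19881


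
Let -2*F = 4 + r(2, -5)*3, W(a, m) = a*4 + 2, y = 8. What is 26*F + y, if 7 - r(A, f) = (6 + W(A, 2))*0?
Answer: -317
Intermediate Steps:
W(a, m) = 2 + 4*a (W(a, m) = 4*a + 2 = 2 + 4*a)
r(A, f) = 7 (r(A, f) = 7 - (6 + (2 + 4*A))*0 = 7 - (8 + 4*A)*0 = 7 - 1*0 = 7 + 0 = 7)
F = -25/2 (F = -(4 + 7*3)/2 = -(4 + 21)/2 = -½*25 = -25/2 ≈ -12.500)
26*F + y = 26*(-25/2) + 8 = -325 + 8 = -317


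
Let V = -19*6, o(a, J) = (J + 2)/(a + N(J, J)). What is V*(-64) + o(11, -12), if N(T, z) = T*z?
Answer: 226174/31 ≈ 7295.9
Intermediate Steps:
o(a, J) = (2 + J)/(a + J²) (o(a, J) = (J + 2)/(a + J*J) = (2 + J)/(a + J²))
V = -114
V*(-64) + o(11, -12) = -114*(-64) + (2 - 12)/(11 + (-12)²) = 7296 - 10/(11 + 144) = 7296 - 10/155 = 7296 + (1/155)*(-10) = 7296 - 2/31 = 226174/31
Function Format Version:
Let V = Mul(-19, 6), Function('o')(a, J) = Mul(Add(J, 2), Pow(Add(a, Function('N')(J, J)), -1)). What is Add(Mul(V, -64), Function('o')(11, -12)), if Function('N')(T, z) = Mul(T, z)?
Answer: Rational(226174, 31) ≈ 7295.9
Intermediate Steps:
Function('o')(a, J) = Mul(Pow(Add(a, Pow(J, 2)), -1), Add(2, J)) (Function('o')(a, J) = Mul(Add(J, 2), Pow(Add(a, Mul(J, J)), -1)) = Mul(Add(2, J), Pow(Add(a, Pow(J, 2)), -1)) = Mul(Pow(Add(a, Pow(J, 2)), -1), Add(2, J)))
V = -114
Add(Mul(V, -64), Function('o')(11, -12)) = Add(Mul(-114, -64), Mul(Pow(Add(11, Pow(-12, 2)), -1), Add(2, -12))) = Add(7296, Mul(Pow(Add(11, 144), -1), -10)) = Add(7296, Mul(Pow(155, -1), -10)) = Add(7296, Mul(Rational(1, 155), -10)) = Add(7296, Rational(-2, 31)) = Rational(226174, 31)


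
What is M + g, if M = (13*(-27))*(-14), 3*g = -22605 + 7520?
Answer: -343/3 ≈ -114.33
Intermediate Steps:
g = -15085/3 (g = (-22605 + 7520)/3 = (1/3)*(-15085) = -15085/3 ≈ -5028.3)
M = 4914 (M = -351*(-14) = 4914)
M + g = 4914 - 15085/3 = -343/3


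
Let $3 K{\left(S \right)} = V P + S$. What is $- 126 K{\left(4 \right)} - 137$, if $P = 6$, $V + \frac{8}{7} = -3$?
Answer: $739$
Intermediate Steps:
$V = - \frac{29}{7}$ ($V = - \frac{8}{7} - 3 = - \frac{29}{7} \approx -4.1429$)
$K{\left(S \right)} = - \frac{58}{7} + \frac{S}{3}$ ($K{\left(S \right)} = \frac{\left(- \frac{29}{7}\right) 6 + S}{3} = \frac{- \frac{174}{7} + S}{3} = - \frac{58}{7} + \frac{S}{3}$)
$- 126 K{\left(4 \right)} - 137 = - 126 \left(- \frac{58}{7} + \frac{1}{3} \cdot 4\right) - 137 = - 126 \left(- \frac{58}{7} + \frac{4}{3}\right) - 137 = \left(-126\right) \left(- \frac{146}{21}\right) - 137 = 876 - 137 = 739$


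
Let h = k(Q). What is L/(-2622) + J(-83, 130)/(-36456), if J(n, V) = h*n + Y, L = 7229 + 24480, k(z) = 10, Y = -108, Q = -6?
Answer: -13732427/1137948 ≈ -12.068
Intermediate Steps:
h = 10
L = 31709
J(n, V) = -108 + 10*n (J(n, V) = 10*n - 108 = -108 + 10*n)
L/(-2622) + J(-83, 130)/(-36456) = 31709/(-2622) + (-108 + 10*(-83))/(-36456) = 31709*(-1/2622) + (-108 - 830)*(-1/36456) = -31709/2622 - 938*(-1/36456) = -31709/2622 + 67/2604 = -13732427/1137948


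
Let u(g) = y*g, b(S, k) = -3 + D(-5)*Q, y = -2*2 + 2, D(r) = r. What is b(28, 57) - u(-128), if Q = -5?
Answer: -234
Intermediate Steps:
y = -2 (y = -4 + 2 = -2)
b(S, k) = 22 (b(S, k) = -3 - 5*(-5) = -3 + 25 = 22)
u(g) = -2*g
b(28, 57) - u(-128) = 22 - (-2)*(-128) = 22 - 1*256 = 22 - 256 = -234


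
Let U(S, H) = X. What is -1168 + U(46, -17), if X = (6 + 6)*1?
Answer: -1156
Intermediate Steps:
X = 12 (X = 12*1 = 12)
U(S, H) = 12
-1168 + U(46, -17) = -1168 + 12 = -1156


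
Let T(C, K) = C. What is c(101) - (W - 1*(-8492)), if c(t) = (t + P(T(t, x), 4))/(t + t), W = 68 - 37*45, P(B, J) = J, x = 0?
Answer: -1392685/202 ≈ -6894.5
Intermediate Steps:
W = -1597 (W = 68 - 1665 = -1597)
c(t) = (4 + t)/(2*t) (c(t) = (t + 4)/(t + t) = (4 + t)/((2*t)) = (4 + t)*(1/(2*t)) = (4 + t)/(2*t))
c(101) - (W - 1*(-8492)) = (½)*(4 + 101)/101 - (-1597 - 1*(-8492)) = (½)*(1/101)*105 - (-1597 + 8492) = 105/202 - 1*6895 = 105/202 - 6895 = -1392685/202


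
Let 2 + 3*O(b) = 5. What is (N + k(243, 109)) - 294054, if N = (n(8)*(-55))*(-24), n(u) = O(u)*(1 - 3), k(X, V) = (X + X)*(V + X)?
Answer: -125622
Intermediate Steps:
k(X, V) = 2*X*(V + X) (k(X, V) = (2*X)*(V + X) = 2*X*(V + X))
O(b) = 1 (O(b) = -2/3 + (1/3)*5 = -2/3 + 5/3 = 1)
n(u) = -2 (n(u) = 1*(1 - 3) = 1*(-2) = -2)
N = -2640 (N = -2*(-55)*(-24) = 110*(-24) = -2640)
(N + k(243, 109)) - 294054 = (-2640 + 2*243*(109 + 243)) - 294054 = (-2640 + 2*243*352) - 294054 = (-2640 + 171072) - 294054 = 168432 - 294054 = -125622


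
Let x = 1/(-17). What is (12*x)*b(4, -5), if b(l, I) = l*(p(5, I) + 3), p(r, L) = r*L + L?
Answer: 1296/17 ≈ 76.235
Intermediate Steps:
p(r, L) = L + L*r (p(r, L) = L*r + L = L + L*r)
b(l, I) = l*(3 + 6*I) (b(l, I) = l*(I*(1 + 5) + 3) = l*(I*6 + 3) = l*(6*I + 3) = l*(3 + 6*I))
x = -1/17 ≈ -0.058824
(12*x)*b(4, -5) = (12*(-1/17))*(3*4*(1 + 2*(-5))) = -36*4*(1 - 10)/17 = -36*4*(-9)/17 = -12/17*(-108) = 1296/17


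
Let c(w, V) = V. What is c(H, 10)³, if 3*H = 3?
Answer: 1000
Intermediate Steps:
H = 1 (H = (⅓)*3 = 1)
c(H, 10)³ = 10³ = 1000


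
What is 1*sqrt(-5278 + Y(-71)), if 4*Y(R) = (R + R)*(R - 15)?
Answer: 5*I*sqrt(89) ≈ 47.17*I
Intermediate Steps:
Y(R) = R*(-15 + R)/2 (Y(R) = ((R + R)*(R - 15))/4 = ((2*R)*(-15 + R))/4 = (2*R*(-15 + R))/4 = R*(-15 + R)/2)
1*sqrt(-5278 + Y(-71)) = 1*sqrt(-5278 + (1/2)*(-71)*(-15 - 71)) = 1*sqrt(-5278 + (1/2)*(-71)*(-86)) = 1*sqrt(-5278 + 3053) = 1*sqrt(-2225) = 1*(5*I*sqrt(89)) = 5*I*sqrt(89)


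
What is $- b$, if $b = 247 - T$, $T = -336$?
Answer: $-583$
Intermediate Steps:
$b = 583$ ($b = 247 - -336 = 247 + 336 = 583$)
$- b = \left(-1\right) 583 = -583$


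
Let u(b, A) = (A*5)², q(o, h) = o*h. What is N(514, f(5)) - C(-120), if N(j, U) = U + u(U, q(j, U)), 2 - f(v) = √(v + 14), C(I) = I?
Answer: 151912822 - 26419601*√19 ≈ 3.6752e+7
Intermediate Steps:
f(v) = 2 - √(14 + v) (f(v) = 2 - √(v + 14) = 2 - √(14 + v))
q(o, h) = h*o
u(b, A) = 25*A² (u(b, A) = (5*A)² = 25*A²)
N(j, U) = U + 25*U²*j² (N(j, U) = U + 25*(U*j)² = U + 25*(U²*j²) = U + 25*U²*j²)
N(514, f(5)) - C(-120) = (2 - √(14 + 5))*(1 + 25*(2 - √(14 + 5))*514²) - 1*(-120) = (2 - √19)*(1 + 25*(2 - √19)*264196) + 120 = (2 - √19)*(1 + (13209800 - 6604900*√19)) + 120 = (2 - √19)*(13209801 - 6604900*√19) + 120 = 120 + (2 - √19)*(13209801 - 6604900*√19)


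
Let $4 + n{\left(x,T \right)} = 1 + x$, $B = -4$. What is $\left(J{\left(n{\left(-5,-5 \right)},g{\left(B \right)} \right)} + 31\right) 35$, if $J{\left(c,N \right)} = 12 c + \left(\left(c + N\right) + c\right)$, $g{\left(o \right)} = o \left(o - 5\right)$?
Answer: $-1575$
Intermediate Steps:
$n{\left(x,T \right)} = -3 + x$ ($n{\left(x,T \right)} = -4 + \left(1 + x\right) = -3 + x$)
$g{\left(o \right)} = o \left(-5 + o\right)$
$J{\left(c,N \right)} = N + 14 c$ ($J{\left(c,N \right)} = 12 c + \left(\left(N + c\right) + c\right) = 12 c + \left(N + 2 c\right) = N + 14 c$)
$\left(J{\left(n{\left(-5,-5 \right)},g{\left(B \right)} \right)} + 31\right) 35 = \left(\left(- 4 \left(-5 - 4\right) + 14 \left(-3 - 5\right)\right) + 31\right) 35 = \left(\left(\left(-4\right) \left(-9\right) + 14 \left(-8\right)\right) + 31\right) 35 = \left(\left(36 - 112\right) + 31\right) 35 = \left(-76 + 31\right) 35 = \left(-45\right) 35 = -1575$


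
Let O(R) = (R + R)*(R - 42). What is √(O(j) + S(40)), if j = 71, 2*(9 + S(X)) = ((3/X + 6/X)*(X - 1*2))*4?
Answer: 11*√3410/10 ≈ 64.235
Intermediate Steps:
S(X) = -9 + 18*(-2 + X)/X (S(X) = -9 + (((3/X + 6/X)*(X - 1*2))*4)/2 = -9 + (((9/X)*(X - 2))*4)/2 = -9 + (((9/X)*(-2 + X))*4)/2 = -9 + ((9*(-2 + X)/X)*4)/2 = -9 + (36*(-2 + X)/X)/2 = -9 + 18*(-2 + X)/X)
O(R) = 2*R*(-42 + R) (O(R) = (2*R)*(-42 + R) = 2*R*(-42 + R))
√(O(j) + S(40)) = √(2*71*(-42 + 71) + (9 - 36/40)) = √(2*71*29 + (9 - 36*1/40)) = √(4118 + (9 - 9/10)) = √(4118 + 81/10) = √(41261/10) = 11*√3410/10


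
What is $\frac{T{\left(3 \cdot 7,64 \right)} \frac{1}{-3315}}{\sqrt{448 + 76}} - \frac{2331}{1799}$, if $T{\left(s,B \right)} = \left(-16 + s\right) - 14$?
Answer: $- \frac{333}{257} + \frac{3 \sqrt{131}}{289510} \approx -1.2956$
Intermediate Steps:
$T{\left(s,B \right)} = -30 + s$
$\frac{T{\left(3 \cdot 7,64 \right)} \frac{1}{-3315}}{\sqrt{448 + 76}} - \frac{2331}{1799} = \frac{\left(-30 + 3 \cdot 7\right) \frac{1}{-3315}}{\sqrt{448 + 76}} - \frac{2331}{1799} = \frac{\left(-30 + 21\right) \left(- \frac{1}{3315}\right)}{\sqrt{524}} - \frac{333}{257} = \frac{\left(-9\right) \left(- \frac{1}{3315}\right)}{2 \sqrt{131}} - \frac{333}{257} = \frac{3 \frac{\sqrt{131}}{262}}{1105} - \frac{333}{257} = \frac{3 \sqrt{131}}{289510} - \frac{333}{257} = - \frac{333}{257} + \frac{3 \sqrt{131}}{289510}$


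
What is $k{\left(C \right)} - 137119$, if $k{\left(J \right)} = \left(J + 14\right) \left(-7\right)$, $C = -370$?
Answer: $-134627$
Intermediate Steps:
$k{\left(J \right)} = -98 - 7 J$ ($k{\left(J \right)} = \left(14 + J\right) \left(-7\right) = -98 - 7 J$)
$k{\left(C \right)} - 137119 = \left(-98 - -2590\right) - 137119 = \left(-98 + 2590\right) - 137119 = 2492 - 137119 = -134627$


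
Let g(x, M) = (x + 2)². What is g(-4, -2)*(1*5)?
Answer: 20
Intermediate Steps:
g(x, M) = (2 + x)²
g(-4, -2)*(1*5) = (2 - 4)²*(1*5) = (-2)²*5 = 4*5 = 20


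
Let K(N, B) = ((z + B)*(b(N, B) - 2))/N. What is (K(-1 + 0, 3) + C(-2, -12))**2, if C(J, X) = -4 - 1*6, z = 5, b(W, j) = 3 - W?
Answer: 676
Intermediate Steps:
C(J, X) = -10 (C(J, X) = -4 - 6 = -10)
K(N, B) = (1 - N)*(5 + B)/N (K(N, B) = ((5 + B)*((3 - N) - 2))/N = ((5 + B)*(1 - N))/N = ((1 - N)*(5 + B))/N = (1 - N)*(5 + B)/N)
(K(-1 + 0, 3) + C(-2, -12))**2 = ((-5 - 1*3 + 5/(-1 + 0) + 3/(-1 + 0)) - 10)**2 = ((-5 - 3 + 5/(-1) + 3/(-1)) - 10)**2 = ((-5 - 3 + 5*(-1) + 3*(-1)) - 10)**2 = ((-5 - 3 - 5 - 3) - 10)**2 = (-16 - 10)**2 = (-26)**2 = 676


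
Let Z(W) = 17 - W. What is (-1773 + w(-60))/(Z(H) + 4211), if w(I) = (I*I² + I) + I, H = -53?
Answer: -72631/1427 ≈ -50.898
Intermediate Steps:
w(I) = I³ + 2*I (w(I) = (I³ + I) + I = (I + I³) + I = I³ + 2*I)
(-1773 + w(-60))/(Z(H) + 4211) = (-1773 - 60*(2 + (-60)²))/((17 - 1*(-53)) + 4211) = (-1773 - 60*(2 + 3600))/((17 + 53) + 4211) = (-1773 - 60*3602)/(70 + 4211) = (-1773 - 216120)/4281 = -217893*1/4281 = -72631/1427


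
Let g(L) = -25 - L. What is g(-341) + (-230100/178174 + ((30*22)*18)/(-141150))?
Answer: 131876181158/419154335 ≈ 314.62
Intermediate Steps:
g(-341) + (-230100/178174 + ((30*22)*18)/(-141150)) = (-25 - 1*(-341)) + (-230100/178174 + ((30*22)*18)/(-141150)) = (-25 + 341) + (-230100*1/178174 + (660*18)*(-1/141150)) = 316 + (-115050/89087 + 11880*(-1/141150)) = 316 + (-115050/89087 - 396/4705) = 316 - 576588702/419154335 = 131876181158/419154335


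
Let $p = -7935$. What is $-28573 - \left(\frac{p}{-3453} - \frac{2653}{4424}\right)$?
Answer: $- \frac{20786149947}{727432} \approx -28575.0$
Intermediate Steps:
$-28573 - \left(\frac{p}{-3453} - \frac{2653}{4424}\right) = -28573 - \left(- \frac{7935}{-3453} - \frac{2653}{4424}\right) = -28573 - \left(\left(-7935\right) \left(- \frac{1}{3453}\right) - \frac{379}{632}\right) = -28573 - \left(\frac{2645}{1151} - \frac{379}{632}\right) = -28573 - \frac{1235411}{727432} = - \frac{20786149947}{727432}$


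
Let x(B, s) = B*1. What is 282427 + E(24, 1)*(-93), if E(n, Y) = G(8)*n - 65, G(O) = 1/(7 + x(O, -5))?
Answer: 1441616/5 ≈ 2.8832e+5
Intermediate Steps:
x(B, s) = B
G(O) = 1/(7 + O)
E(n, Y) = -65 + n/15 (E(n, Y) = n/(7 + 8) - 65 = n/15 - 65 = -65 + n/15)
282427 + E(24, 1)*(-93) = 282427 + (-65 + (1/15)*24)*(-93) = 282427 + (-65 + 8/5)*(-93) = 282427 - 317/5*(-93) = 282427 + 29481/5 = 1441616/5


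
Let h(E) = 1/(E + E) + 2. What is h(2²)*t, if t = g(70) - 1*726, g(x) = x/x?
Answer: -12325/8 ≈ -1540.6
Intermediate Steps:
g(x) = 1
h(E) = 2 + 1/(2*E) (h(E) = 1/(2*E) + 2 = 2 + 1/(2*E))
t = -725 (t = 1 - 1*726 = 1 - 726 = -725)
h(2²)*t = (2 + 1/(2*(2²)))*(-725) = (2 + (½)/4)*(-725) = (2 + (½)*(¼))*(-725) = (2 + ⅛)*(-725) = (17/8)*(-725) = -12325/8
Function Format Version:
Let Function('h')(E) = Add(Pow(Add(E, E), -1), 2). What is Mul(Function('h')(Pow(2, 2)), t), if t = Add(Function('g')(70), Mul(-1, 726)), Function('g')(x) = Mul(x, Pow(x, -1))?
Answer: Rational(-12325, 8) ≈ -1540.6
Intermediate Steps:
Function('g')(x) = 1
Function('h')(E) = Add(2, Mul(Rational(1, 2), Pow(E, -1))) (Function('h')(E) = Add(Pow(Mul(2, E), -1), 2) = Add(Mul(Rational(1, 2), Pow(E, -1)), 2) = Add(2, Mul(Rational(1, 2), Pow(E, -1))))
t = -725 (t = Add(1, Mul(-1, 726)) = Add(1, -726) = -725)
Mul(Function('h')(Pow(2, 2)), t) = Mul(Add(2, Mul(Rational(1, 2), Pow(Pow(2, 2), -1))), -725) = Mul(Add(2, Mul(Rational(1, 2), Pow(4, -1))), -725) = Mul(Add(2, Mul(Rational(1, 2), Rational(1, 4))), -725) = Mul(Add(2, Rational(1, 8)), -725) = Mul(Rational(17, 8), -725) = Rational(-12325, 8)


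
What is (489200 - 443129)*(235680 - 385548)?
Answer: -6904568628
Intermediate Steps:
(489200 - 443129)*(235680 - 385548) = 46071*(-149868) = -6904568628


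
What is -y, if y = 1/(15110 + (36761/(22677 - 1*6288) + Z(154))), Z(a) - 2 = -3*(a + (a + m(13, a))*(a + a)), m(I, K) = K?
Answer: 16389/4424042677 ≈ 3.7045e-6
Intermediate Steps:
Z(a) = 2 - 12*a² - 3*a (Z(a) = 2 - 3*(a + (a + a)*(a + a)) = 2 - 3*(a + (2*a)*(2*a)) = 2 - 3*(a + 4*a²) = 2 + (-12*a² - 3*a) = 2 - 12*a² - 3*a)
y = -16389/4424042677 (y = 1/(15110 + (36761/(22677 - 1*6288) + (2 - 12*154² - 3*154))) = 1/(15110 + (36761/(22677 - 6288) + (2 - 12*23716 - 462))) = 1/(15110 + (36761/16389 + (2 - 284592 - 462))) = 1/(15110 + (36761*(1/16389) - 285052)) = 1/(15110 + (36761/16389 - 285052)) = 1/(15110 - 4671680467/16389) = 1/(-4424042677/16389) = -16389/4424042677 ≈ -3.7045e-6)
-y = -1*(-16389/4424042677) = 16389/4424042677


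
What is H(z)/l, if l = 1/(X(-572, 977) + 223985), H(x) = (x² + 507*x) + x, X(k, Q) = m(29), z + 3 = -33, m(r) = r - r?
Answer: -3805953120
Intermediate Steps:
m(r) = 0
z = -36 (z = -3 - 33 = -36)
X(k, Q) = 0
H(x) = x² + 508*x
l = 1/223985 (l = 1/(0 + 223985) = 1/223985 ≈ 4.4646e-6)
H(z)/l = (-36*(508 - 36))/(1/223985) = -36*472*223985 = -16992*223985 = -3805953120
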